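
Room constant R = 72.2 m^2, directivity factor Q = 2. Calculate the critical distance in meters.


Given values:
  R = 72.2 m^2, Q = 2
Formula: d_c = 0.141 * sqrt(Q * R)
Compute Q * R = 2 * 72.2 = 144.4
Compute sqrt(144.4) = 12.0167
d_c = 0.141 * 12.0167 = 1.694

1.694 m


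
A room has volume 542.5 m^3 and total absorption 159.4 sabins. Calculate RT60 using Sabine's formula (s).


Given values:
  V = 542.5 m^3
  A = 159.4 sabins
Formula: RT60 = 0.161 * V / A
Numerator: 0.161 * 542.5 = 87.3425
RT60 = 87.3425 / 159.4 = 0.548

0.548 s


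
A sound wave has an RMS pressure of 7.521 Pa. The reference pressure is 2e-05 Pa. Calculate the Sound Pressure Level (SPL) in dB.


Given values:
  p = 7.521 Pa
  p_ref = 2e-05 Pa
Formula: SPL = 20 * log10(p / p_ref)
Compute ratio: p / p_ref = 7.521 / 2e-05 = 376050
Compute log10: log10(376050) = 5.575246
Multiply: SPL = 20 * 5.575246 = 111.5

111.5 dB


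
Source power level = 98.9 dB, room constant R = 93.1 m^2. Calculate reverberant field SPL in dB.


Given values:
  Lw = 98.9 dB, R = 93.1 m^2
Formula: SPL = Lw + 10 * log10(4 / R)
Compute 4 / R = 4 / 93.1 = 0.042965
Compute 10 * log10(0.042965) = -13.6689
SPL = 98.9 + (-13.6689) = 85.23

85.23 dB


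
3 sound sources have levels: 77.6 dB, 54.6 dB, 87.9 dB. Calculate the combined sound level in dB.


Formula: L_total = 10 * log10( sum(10^(Li/10)) )
  Source 1: 10^(77.6/10) = 57543993.7337
  Source 2: 10^(54.6/10) = 288403.1503
  Source 3: 10^(87.9/10) = 616595001.8615
Sum of linear values = 674427398.7455
L_total = 10 * log10(674427398.7455) = 88.29

88.29 dB


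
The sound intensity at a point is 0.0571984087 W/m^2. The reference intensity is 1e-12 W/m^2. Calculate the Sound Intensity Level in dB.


Given values:
  I = 0.0571984087 W/m^2
  I_ref = 1e-12 W/m^2
Formula: SIL = 10 * log10(I / I_ref)
Compute ratio: I / I_ref = 57198408700
Compute log10: log10(57198408700) = 10.757384
Multiply: SIL = 10 * 10.757384 = 107.57

107.57 dB


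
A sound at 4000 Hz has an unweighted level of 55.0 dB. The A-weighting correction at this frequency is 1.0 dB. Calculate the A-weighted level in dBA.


Given values:
  SPL = 55.0 dB
  A-weighting at 4000 Hz = 1.0 dB
Formula: L_A = SPL + A_weight
L_A = 55.0 + (1.0)
L_A = 56.0

56.0 dBA


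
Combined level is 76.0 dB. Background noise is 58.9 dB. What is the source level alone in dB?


Given values:
  L_total = 76.0 dB, L_bg = 58.9 dB
Formula: L_source = 10 * log10(10^(L_total/10) - 10^(L_bg/10))
Convert to linear:
  10^(76.0/10) = 39810717.0553
  10^(58.9/10) = 776247.1166
Difference: 39810717.0553 - 776247.1166 = 39034469.9387
L_source = 10 * log10(39034469.9387) = 75.91

75.91 dB


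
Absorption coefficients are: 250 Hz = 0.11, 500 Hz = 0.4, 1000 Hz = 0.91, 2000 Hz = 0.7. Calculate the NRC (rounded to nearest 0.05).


Given values:
  a_250 = 0.11, a_500 = 0.4
  a_1000 = 0.91, a_2000 = 0.7
Formula: NRC = (a250 + a500 + a1000 + a2000) / 4
Sum = 0.11 + 0.4 + 0.91 + 0.7 = 2.12
NRC = 2.12 / 4 = 0.53
Rounded to nearest 0.05: 0.55

0.55


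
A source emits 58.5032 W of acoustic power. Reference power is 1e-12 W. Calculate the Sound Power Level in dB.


Given values:
  W = 58.5032 W
  W_ref = 1e-12 W
Formula: SWL = 10 * log10(W / W_ref)
Compute ratio: W / W_ref = 58503200000000
Compute log10: log10(58503200000000) = 13.76718
Multiply: SWL = 10 * 13.76718 = 137.67

137.67 dB


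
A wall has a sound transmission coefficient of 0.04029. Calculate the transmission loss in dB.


Given values:
  tau = 0.04029
Formula: TL = 10 * log10(1 / tau)
Compute 1 / tau = 1 / 0.04029 = 24.8201
Compute log10(24.8201) = 1.394804
TL = 10 * 1.394804 = 13.95

13.95 dB


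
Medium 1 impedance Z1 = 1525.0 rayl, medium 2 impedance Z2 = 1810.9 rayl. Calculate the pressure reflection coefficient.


Given values:
  Z1 = 1525.0 rayl, Z2 = 1810.9 rayl
Formula: R = (Z2 - Z1) / (Z2 + Z1)
Numerator: Z2 - Z1 = 1810.9 - 1525.0 = 285.9
Denominator: Z2 + Z1 = 1810.9 + 1525.0 = 3335.9
R = 285.9 / 3335.9 = 0.0857

0.0857


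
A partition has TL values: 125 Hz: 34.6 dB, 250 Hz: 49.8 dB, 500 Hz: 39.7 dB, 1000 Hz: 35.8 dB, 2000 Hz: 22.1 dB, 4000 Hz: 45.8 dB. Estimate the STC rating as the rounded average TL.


Given TL values at each frequency:
  125 Hz: 34.6 dB
  250 Hz: 49.8 dB
  500 Hz: 39.7 dB
  1000 Hz: 35.8 dB
  2000 Hz: 22.1 dB
  4000 Hz: 45.8 dB
Formula: STC ~ round(average of TL values)
Sum = 34.6 + 49.8 + 39.7 + 35.8 + 22.1 + 45.8 = 227.8
Average = 227.8 / 6 = 37.97
Rounded: 38

38


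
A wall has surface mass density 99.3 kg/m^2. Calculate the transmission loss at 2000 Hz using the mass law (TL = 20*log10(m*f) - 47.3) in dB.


Given values:
  m = 99.3 kg/m^2, f = 2000 Hz
Formula: TL = 20 * log10(m * f) - 47.3
Compute m * f = 99.3 * 2000 = 198600.0
Compute log10(198600.0) = 5.297979
Compute 20 * 5.297979 = 105.9596
TL = 105.9596 - 47.3 = 58.66

58.66 dB


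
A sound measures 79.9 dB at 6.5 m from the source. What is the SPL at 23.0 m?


Given values:
  SPL1 = 79.9 dB, r1 = 6.5 m, r2 = 23.0 m
Formula: SPL2 = SPL1 - 20 * log10(r2 / r1)
Compute ratio: r2 / r1 = 23.0 / 6.5 = 3.5385
Compute log10: log10(3.5385) = 0.548819
Compute drop: 20 * 0.548819 = 10.9764
SPL2 = 79.9 - 10.9764 = 68.92

68.92 dB


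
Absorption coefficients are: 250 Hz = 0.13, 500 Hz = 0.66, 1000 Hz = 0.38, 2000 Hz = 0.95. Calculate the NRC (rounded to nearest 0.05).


Given values:
  a_250 = 0.13, a_500 = 0.66
  a_1000 = 0.38, a_2000 = 0.95
Formula: NRC = (a250 + a500 + a1000 + a2000) / 4
Sum = 0.13 + 0.66 + 0.38 + 0.95 = 2.12
NRC = 2.12 / 4 = 0.53
Rounded to nearest 0.05: 0.55

0.55


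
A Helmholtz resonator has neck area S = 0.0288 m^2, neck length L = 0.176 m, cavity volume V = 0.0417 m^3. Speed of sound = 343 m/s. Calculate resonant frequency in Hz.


Given values:
  S = 0.0288 m^2, L = 0.176 m, V = 0.0417 m^3, c = 343 m/s
Formula: f = (c / (2*pi)) * sqrt(S / (V * L))
Compute V * L = 0.0417 * 0.176 = 0.0073392
Compute S / (V * L) = 0.0288 / 0.0073392 = 3.9241
Compute sqrt(3.9241) = 1.980934
Compute c / (2*pi) = 343 / 6.283185 = 54.590148
f = 54.590148 * 1.980934 = 108.14

108.14 Hz


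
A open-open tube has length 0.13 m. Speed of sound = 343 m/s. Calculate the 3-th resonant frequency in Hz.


Given values:
  Tube type: open-open, L = 0.13 m, c = 343 m/s, n = 3
Formula: f_n = n * c / (2 * L)
Compute 2 * L = 2 * 0.13 = 0.26
f = 3 * 343 / 0.26
f = 3957.69

3957.69 Hz


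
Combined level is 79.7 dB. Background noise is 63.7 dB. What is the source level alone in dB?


Given values:
  L_total = 79.7 dB, L_bg = 63.7 dB
Formula: L_source = 10 * log10(10^(L_total/10) - 10^(L_bg/10))
Convert to linear:
  10^(79.7/10) = 93325430.0797
  10^(63.7/10) = 2344228.8153
Difference: 93325430.0797 - 2344228.8153 = 90981201.2644
L_source = 10 * log10(90981201.2644) = 79.59

79.59 dB


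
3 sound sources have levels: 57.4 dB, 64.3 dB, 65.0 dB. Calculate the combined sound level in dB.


Formula: L_total = 10 * log10( sum(10^(Li/10)) )
  Source 1: 10^(57.4/10) = 549540.8739
  Source 2: 10^(64.3/10) = 2691534.8039
  Source 3: 10^(65.0/10) = 3162277.6602
Sum of linear values = 6403353.338
L_total = 10 * log10(6403353.338) = 68.06

68.06 dB


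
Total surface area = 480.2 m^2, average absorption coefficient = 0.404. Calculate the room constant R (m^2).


Given values:
  S = 480.2 m^2, alpha = 0.404
Formula: R = S * alpha / (1 - alpha)
Numerator: 480.2 * 0.404 = 194.0008
Denominator: 1 - 0.404 = 0.596
R = 194.0008 / 0.596 = 325.5

325.5 m^2


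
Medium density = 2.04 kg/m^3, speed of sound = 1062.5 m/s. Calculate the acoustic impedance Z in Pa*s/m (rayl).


Given values:
  rho = 2.04 kg/m^3
  c = 1062.5 m/s
Formula: Z = rho * c
Z = 2.04 * 1062.5
Z = 2167.5

2167.5 rayl


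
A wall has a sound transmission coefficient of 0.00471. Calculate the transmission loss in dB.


Given values:
  tau = 0.00471
Formula: TL = 10 * log10(1 / tau)
Compute 1 / tau = 1 / 0.00471 = 212.3142
Compute log10(212.3142) = 2.326979
TL = 10 * 2.326979 = 23.27

23.27 dB


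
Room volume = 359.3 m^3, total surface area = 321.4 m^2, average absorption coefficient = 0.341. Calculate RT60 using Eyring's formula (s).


Given values:
  V = 359.3 m^3, S = 321.4 m^2, alpha = 0.341
Formula: RT60 = 0.161 * V / (-S * ln(1 - alpha))
Compute ln(1 - 0.341) = ln(0.659) = -0.417032
Denominator: -321.4 * -0.417032 = 134.0341
Numerator: 0.161 * 359.3 = 57.8473
RT60 = 57.8473 / 134.0341 = 0.432

0.432 s


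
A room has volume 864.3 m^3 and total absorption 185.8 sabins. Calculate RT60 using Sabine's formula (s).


Given values:
  V = 864.3 m^3
  A = 185.8 sabins
Formula: RT60 = 0.161 * V / A
Numerator: 0.161 * 864.3 = 139.1523
RT60 = 139.1523 / 185.8 = 0.749

0.749 s


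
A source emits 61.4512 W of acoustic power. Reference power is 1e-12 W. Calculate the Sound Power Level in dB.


Given values:
  W = 61.4512 W
  W_ref = 1e-12 W
Formula: SWL = 10 * log10(W / W_ref)
Compute ratio: W / W_ref = 61451200000000
Compute log10: log10(61451200000000) = 13.78853
Multiply: SWL = 10 * 13.78853 = 137.89

137.89 dB


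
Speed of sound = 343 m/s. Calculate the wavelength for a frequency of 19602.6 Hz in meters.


Given values:
  c = 343 m/s, f = 19602.6 Hz
Formula: lambda = c / f
lambda = 343 / 19602.6
lambda = 0.0175

0.0175 m


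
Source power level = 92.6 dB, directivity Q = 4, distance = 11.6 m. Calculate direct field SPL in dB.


Given values:
  Lw = 92.6 dB, Q = 4, r = 11.6 m
Formula: SPL = Lw + 10 * log10(Q / (4 * pi * r^2))
Compute 4 * pi * r^2 = 4 * pi * 11.6^2 = 1690.9308
Compute Q / denom = 4 / 1690.9308 = 0.00236556
Compute 10 * log10(0.00236556) = -26.2607
SPL = 92.6 + (-26.2607) = 66.34

66.34 dB


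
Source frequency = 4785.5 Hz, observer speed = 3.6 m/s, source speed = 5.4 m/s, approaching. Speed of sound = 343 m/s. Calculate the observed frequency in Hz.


Given values:
  f_s = 4785.5 Hz, v_o = 3.6 m/s, v_s = 5.4 m/s
  Direction: approaching
Formula: f_o = f_s * (c + v_o) / (c - v_s)
Numerator: c + v_o = 343 + 3.6 = 346.6
Denominator: c - v_s = 343 - 5.4 = 337.6
f_o = 4785.5 * 346.6 / 337.6 = 4913.08

4913.08 Hz


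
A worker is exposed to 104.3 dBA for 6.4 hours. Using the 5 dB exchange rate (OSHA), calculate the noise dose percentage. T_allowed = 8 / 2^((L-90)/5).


Given values:
  L = 104.3 dBA, T = 6.4 hours
Formula: T_allowed = 8 / 2^((L - 90) / 5)
Compute exponent: (104.3 - 90) / 5 = 2.86
Compute 2^(2.86) = 7.260153
T_allowed = 8 / 7.260153 = 1.101905 hours
Dose = (T / T_allowed) * 100
Dose = (6.4 / 1.101905) * 100 = 580.81

580.81 %


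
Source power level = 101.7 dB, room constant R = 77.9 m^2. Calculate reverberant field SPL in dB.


Given values:
  Lw = 101.7 dB, R = 77.9 m^2
Formula: SPL = Lw + 10 * log10(4 / R)
Compute 4 / R = 4 / 77.9 = 0.051348
Compute 10 * log10(0.051348) = -12.8948
SPL = 101.7 + (-12.8948) = 88.81

88.81 dB


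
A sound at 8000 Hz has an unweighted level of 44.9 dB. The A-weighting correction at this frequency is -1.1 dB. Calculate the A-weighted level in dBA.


Given values:
  SPL = 44.9 dB
  A-weighting at 8000 Hz = -1.1 dB
Formula: L_A = SPL + A_weight
L_A = 44.9 + (-1.1)
L_A = 43.8

43.8 dBA


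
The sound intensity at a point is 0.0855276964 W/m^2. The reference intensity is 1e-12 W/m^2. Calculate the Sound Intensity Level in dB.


Given values:
  I = 0.0855276964 W/m^2
  I_ref = 1e-12 W/m^2
Formula: SIL = 10 * log10(I / I_ref)
Compute ratio: I / I_ref = 85527696400
Compute log10: log10(85527696400) = 10.932107
Multiply: SIL = 10 * 10.932107 = 109.32

109.32 dB


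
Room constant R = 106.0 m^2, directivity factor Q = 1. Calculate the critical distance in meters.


Given values:
  R = 106.0 m^2, Q = 1
Formula: d_c = 0.141 * sqrt(Q * R)
Compute Q * R = 1 * 106.0 = 106.0
Compute sqrt(106.0) = 10.2956
d_c = 0.141 * 10.2956 = 1.452

1.452 m


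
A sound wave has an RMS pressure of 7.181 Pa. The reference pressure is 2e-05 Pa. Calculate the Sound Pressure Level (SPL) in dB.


Given values:
  p = 7.181 Pa
  p_ref = 2e-05 Pa
Formula: SPL = 20 * log10(p / p_ref)
Compute ratio: p / p_ref = 7.181 / 2e-05 = 359050
Compute log10: log10(359050) = 5.555155
Multiply: SPL = 20 * 5.555155 = 111.1

111.1 dB


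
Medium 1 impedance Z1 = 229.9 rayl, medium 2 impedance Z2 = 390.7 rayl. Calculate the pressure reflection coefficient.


Given values:
  Z1 = 229.9 rayl, Z2 = 390.7 rayl
Formula: R = (Z2 - Z1) / (Z2 + Z1)
Numerator: Z2 - Z1 = 390.7 - 229.9 = 160.8
Denominator: Z2 + Z1 = 390.7 + 229.9 = 620.6
R = 160.8 / 620.6 = 0.2591

0.2591


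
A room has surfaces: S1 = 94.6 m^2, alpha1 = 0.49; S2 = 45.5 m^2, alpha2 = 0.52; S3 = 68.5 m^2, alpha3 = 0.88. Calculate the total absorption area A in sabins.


Given surfaces:
  Surface 1: 94.6 * 0.49 = 46.354
  Surface 2: 45.5 * 0.52 = 23.66
  Surface 3: 68.5 * 0.88 = 60.28
Formula: A = sum(Si * alpha_i)
A = 46.354 + 23.66 + 60.28
A = 130.29

130.29 sabins


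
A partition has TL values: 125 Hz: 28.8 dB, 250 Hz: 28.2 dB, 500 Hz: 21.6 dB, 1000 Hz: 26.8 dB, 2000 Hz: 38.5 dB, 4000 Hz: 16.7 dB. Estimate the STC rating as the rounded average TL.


Given TL values at each frequency:
  125 Hz: 28.8 dB
  250 Hz: 28.2 dB
  500 Hz: 21.6 dB
  1000 Hz: 26.8 dB
  2000 Hz: 38.5 dB
  4000 Hz: 16.7 dB
Formula: STC ~ round(average of TL values)
Sum = 28.8 + 28.2 + 21.6 + 26.8 + 38.5 + 16.7 = 160.6
Average = 160.6 / 6 = 26.77
Rounded: 27

27


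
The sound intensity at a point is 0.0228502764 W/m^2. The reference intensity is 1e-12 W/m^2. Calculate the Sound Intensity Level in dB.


Given values:
  I = 0.0228502764 W/m^2
  I_ref = 1e-12 W/m^2
Formula: SIL = 10 * log10(I / I_ref)
Compute ratio: I / I_ref = 22850276400
Compute log10: log10(22850276400) = 10.358891
Multiply: SIL = 10 * 10.358891 = 103.59

103.59 dB


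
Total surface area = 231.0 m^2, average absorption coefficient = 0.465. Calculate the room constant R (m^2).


Given values:
  S = 231.0 m^2, alpha = 0.465
Formula: R = S * alpha / (1 - alpha)
Numerator: 231.0 * 0.465 = 107.415
Denominator: 1 - 0.465 = 0.535
R = 107.415 / 0.535 = 200.78

200.78 m^2


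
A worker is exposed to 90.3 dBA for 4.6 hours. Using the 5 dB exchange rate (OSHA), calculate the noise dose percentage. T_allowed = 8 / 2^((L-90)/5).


Given values:
  L = 90.3 dBA, T = 4.6 hours
Formula: T_allowed = 8 / 2^((L - 90) / 5)
Compute exponent: (90.3 - 90) / 5 = 0.06
Compute 2^(0.06) = 1.042466
T_allowed = 8 / 1.042466 = 7.674111 hours
Dose = (T / T_allowed) * 100
Dose = (4.6 / 7.674111) * 100 = 59.94

59.94 %


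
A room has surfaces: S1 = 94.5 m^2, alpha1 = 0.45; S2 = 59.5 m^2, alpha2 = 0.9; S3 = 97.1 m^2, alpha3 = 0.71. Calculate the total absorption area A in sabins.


Given surfaces:
  Surface 1: 94.5 * 0.45 = 42.525
  Surface 2: 59.5 * 0.9 = 53.55
  Surface 3: 97.1 * 0.71 = 68.941
Formula: A = sum(Si * alpha_i)
A = 42.525 + 53.55 + 68.941
A = 165.02

165.02 sabins


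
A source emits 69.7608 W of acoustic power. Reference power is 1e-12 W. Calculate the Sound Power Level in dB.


Given values:
  W = 69.7608 W
  W_ref = 1e-12 W
Formula: SWL = 10 * log10(W / W_ref)
Compute ratio: W / W_ref = 69760800000000
Compute log10: log10(69760800000000) = 13.843611
Multiply: SWL = 10 * 13.843611 = 138.44

138.44 dB


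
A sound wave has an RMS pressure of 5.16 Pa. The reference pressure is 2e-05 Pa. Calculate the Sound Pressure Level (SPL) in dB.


Given values:
  p = 5.16 Pa
  p_ref = 2e-05 Pa
Formula: SPL = 20 * log10(p / p_ref)
Compute ratio: p / p_ref = 5.16 / 2e-05 = 258000
Compute log10: log10(258000) = 5.41162
Multiply: SPL = 20 * 5.41162 = 108.23

108.23 dB


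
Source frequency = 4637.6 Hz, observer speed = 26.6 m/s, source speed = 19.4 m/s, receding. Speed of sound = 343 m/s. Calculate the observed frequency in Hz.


Given values:
  f_s = 4637.6 Hz, v_o = 26.6 m/s, v_s = 19.4 m/s
  Direction: receding
Formula: f_o = f_s * (c - v_o) / (c + v_s)
Numerator: c - v_o = 343 - 26.6 = 316.4
Denominator: c + v_s = 343 + 19.4 = 362.4
f_o = 4637.6 * 316.4 / 362.4 = 4048.94

4048.94 Hz


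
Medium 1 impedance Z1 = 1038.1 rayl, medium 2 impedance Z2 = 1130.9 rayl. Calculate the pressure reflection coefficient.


Given values:
  Z1 = 1038.1 rayl, Z2 = 1130.9 rayl
Formula: R = (Z2 - Z1) / (Z2 + Z1)
Numerator: Z2 - Z1 = 1130.9 - 1038.1 = 92.8
Denominator: Z2 + Z1 = 1130.9 + 1038.1 = 2169.0
R = 92.8 / 2169.0 = 0.0428

0.0428


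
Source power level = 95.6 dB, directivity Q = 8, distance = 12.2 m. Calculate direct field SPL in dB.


Given values:
  Lw = 95.6 dB, Q = 8, r = 12.2 m
Formula: SPL = Lw + 10 * log10(Q / (4 * pi * r^2))
Compute 4 * pi * r^2 = 4 * pi * 12.2^2 = 1870.3786
Compute Q / denom = 8 / 1870.3786 = 0.00427721
Compute 10 * log10(0.00427721) = -23.6884
SPL = 95.6 + (-23.6884) = 71.91

71.91 dB


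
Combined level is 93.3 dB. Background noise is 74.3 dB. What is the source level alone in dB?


Given values:
  L_total = 93.3 dB, L_bg = 74.3 dB
Formula: L_source = 10 * log10(10^(L_total/10) - 10^(L_bg/10))
Convert to linear:
  10^(93.3/10) = 2137962089.5022
  10^(74.3/10) = 26915348.0393
Difference: 2137962089.5022 - 26915348.0393 = 2111046741.4629
L_source = 10 * log10(2111046741.4629) = 93.24

93.24 dB


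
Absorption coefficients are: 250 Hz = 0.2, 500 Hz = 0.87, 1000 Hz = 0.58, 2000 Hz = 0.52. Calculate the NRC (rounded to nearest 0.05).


Given values:
  a_250 = 0.2, a_500 = 0.87
  a_1000 = 0.58, a_2000 = 0.52
Formula: NRC = (a250 + a500 + a1000 + a2000) / 4
Sum = 0.2 + 0.87 + 0.58 + 0.52 = 2.17
NRC = 2.17 / 4 = 0.5425
Rounded to nearest 0.05: 0.55

0.55


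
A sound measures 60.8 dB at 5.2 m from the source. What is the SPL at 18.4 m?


Given values:
  SPL1 = 60.8 dB, r1 = 5.2 m, r2 = 18.4 m
Formula: SPL2 = SPL1 - 20 * log10(r2 / r1)
Compute ratio: r2 / r1 = 18.4 / 5.2 = 3.5385
Compute log10: log10(3.5385) = 0.548819
Compute drop: 20 * 0.548819 = 10.9764
SPL2 = 60.8 - 10.9764 = 49.82

49.82 dB


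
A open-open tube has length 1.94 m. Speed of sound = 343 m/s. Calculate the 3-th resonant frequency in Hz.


Given values:
  Tube type: open-open, L = 1.94 m, c = 343 m/s, n = 3
Formula: f_n = n * c / (2 * L)
Compute 2 * L = 2 * 1.94 = 3.88
f = 3 * 343 / 3.88
f = 265.21

265.21 Hz


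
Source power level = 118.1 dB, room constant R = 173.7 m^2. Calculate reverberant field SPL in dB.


Given values:
  Lw = 118.1 dB, R = 173.7 m^2
Formula: SPL = Lw + 10 * log10(4 / R)
Compute 4 / R = 4 / 173.7 = 0.023028
Compute 10 * log10(0.023028) = -16.3774
SPL = 118.1 + (-16.3774) = 101.72

101.72 dB


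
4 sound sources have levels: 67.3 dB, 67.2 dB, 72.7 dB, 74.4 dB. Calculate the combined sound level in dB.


Formula: L_total = 10 * log10( sum(10^(Li/10)) )
  Source 1: 10^(67.3/10) = 5370317.9637
  Source 2: 10^(67.2/10) = 5248074.6025
  Source 3: 10^(72.7/10) = 18620871.3666
  Source 4: 10^(74.4/10) = 27542287.0334
Sum of linear values = 56781550.9662
L_total = 10 * log10(56781550.9662) = 77.54

77.54 dB


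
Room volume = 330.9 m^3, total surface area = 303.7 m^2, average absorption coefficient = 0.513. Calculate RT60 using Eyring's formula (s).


Given values:
  V = 330.9 m^3, S = 303.7 m^2, alpha = 0.513
Formula: RT60 = 0.161 * V / (-S * ln(1 - alpha))
Compute ln(1 - 0.513) = ln(0.487) = -0.719491
Denominator: -303.7 * -0.719491 = 218.5094
Numerator: 0.161 * 330.9 = 53.2749
RT60 = 53.2749 / 218.5094 = 0.244

0.244 s


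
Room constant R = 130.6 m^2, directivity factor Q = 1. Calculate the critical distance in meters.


Given values:
  R = 130.6 m^2, Q = 1
Formula: d_c = 0.141 * sqrt(Q * R)
Compute Q * R = 1 * 130.6 = 130.6
Compute sqrt(130.6) = 11.428
d_c = 0.141 * 11.428 = 1.611

1.611 m


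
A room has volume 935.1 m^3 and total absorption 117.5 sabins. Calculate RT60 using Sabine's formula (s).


Given values:
  V = 935.1 m^3
  A = 117.5 sabins
Formula: RT60 = 0.161 * V / A
Numerator: 0.161 * 935.1 = 150.5511
RT60 = 150.5511 / 117.5 = 1.281

1.281 s


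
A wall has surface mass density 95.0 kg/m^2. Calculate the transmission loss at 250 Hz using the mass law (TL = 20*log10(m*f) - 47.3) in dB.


Given values:
  m = 95.0 kg/m^2, f = 250 Hz
Formula: TL = 20 * log10(m * f) - 47.3
Compute m * f = 95.0 * 250 = 23750.0
Compute log10(23750.0) = 4.375664
Compute 20 * 4.375664 = 87.5133
TL = 87.5133 - 47.3 = 40.21

40.21 dB


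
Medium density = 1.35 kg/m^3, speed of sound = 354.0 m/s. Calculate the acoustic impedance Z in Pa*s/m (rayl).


Given values:
  rho = 1.35 kg/m^3
  c = 354.0 m/s
Formula: Z = rho * c
Z = 1.35 * 354.0
Z = 477.9

477.9 rayl


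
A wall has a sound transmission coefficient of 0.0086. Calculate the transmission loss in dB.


Given values:
  tau = 0.0086
Formula: TL = 10 * log10(1 / tau)
Compute 1 / tau = 1 / 0.0086 = 116.2791
Compute log10(116.2791) = 2.065502
TL = 10 * 2.065502 = 20.66

20.66 dB


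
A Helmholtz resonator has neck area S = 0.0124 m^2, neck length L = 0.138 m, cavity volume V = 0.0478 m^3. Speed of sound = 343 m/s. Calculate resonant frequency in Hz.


Given values:
  S = 0.0124 m^2, L = 0.138 m, V = 0.0478 m^3, c = 343 m/s
Formula: f = (c / (2*pi)) * sqrt(S / (V * L))
Compute V * L = 0.0478 * 0.138 = 0.0065964
Compute S / (V * L) = 0.0124 / 0.0065964 = 1.8798
Compute sqrt(1.8798) = 1.371058
Compute c / (2*pi) = 343 / 6.283185 = 54.590148
f = 54.590148 * 1.371058 = 74.85

74.85 Hz


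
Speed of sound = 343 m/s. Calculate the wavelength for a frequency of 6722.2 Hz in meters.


Given values:
  c = 343 m/s, f = 6722.2 Hz
Formula: lambda = c / f
lambda = 343 / 6722.2
lambda = 0.051

0.051 m


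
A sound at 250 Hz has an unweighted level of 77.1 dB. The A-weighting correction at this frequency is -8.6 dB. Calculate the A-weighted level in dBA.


Given values:
  SPL = 77.1 dB
  A-weighting at 250 Hz = -8.6 dB
Formula: L_A = SPL + A_weight
L_A = 77.1 + (-8.6)
L_A = 68.5

68.5 dBA


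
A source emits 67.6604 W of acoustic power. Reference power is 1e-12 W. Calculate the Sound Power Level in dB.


Given values:
  W = 67.6604 W
  W_ref = 1e-12 W
Formula: SWL = 10 * log10(W / W_ref)
Compute ratio: W / W_ref = 67660400000000
Compute log10: log10(67660400000000) = 13.830335
Multiply: SWL = 10 * 13.830335 = 138.3

138.3 dB


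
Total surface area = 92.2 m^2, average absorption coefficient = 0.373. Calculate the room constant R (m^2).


Given values:
  S = 92.2 m^2, alpha = 0.373
Formula: R = S * alpha / (1 - alpha)
Numerator: 92.2 * 0.373 = 34.3906
Denominator: 1 - 0.373 = 0.627
R = 34.3906 / 0.627 = 54.85

54.85 m^2


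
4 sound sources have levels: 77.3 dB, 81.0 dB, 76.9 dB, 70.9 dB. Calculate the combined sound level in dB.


Formula: L_total = 10 * log10( sum(10^(Li/10)) )
  Source 1: 10^(77.3/10) = 53703179.637
  Source 2: 10^(81.0/10) = 125892541.1794
  Source 3: 10^(76.9/10) = 48977881.9368
  Source 4: 10^(70.9/10) = 12302687.7081
Sum of linear values = 240876290.4613
L_total = 10 * log10(240876290.4613) = 83.82

83.82 dB


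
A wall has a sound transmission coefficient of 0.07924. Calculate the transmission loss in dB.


Given values:
  tau = 0.07924
Formula: TL = 10 * log10(1 / tau)
Compute 1 / tau = 1 / 0.07924 = 12.6199
Compute log10(12.6199) = 1.101056
TL = 10 * 1.101056 = 11.01

11.01 dB


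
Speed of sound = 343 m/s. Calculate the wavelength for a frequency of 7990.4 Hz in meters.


Given values:
  c = 343 m/s, f = 7990.4 Hz
Formula: lambda = c / f
lambda = 343 / 7990.4
lambda = 0.0429

0.0429 m


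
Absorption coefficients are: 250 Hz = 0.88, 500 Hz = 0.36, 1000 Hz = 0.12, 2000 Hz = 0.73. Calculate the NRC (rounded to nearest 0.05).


Given values:
  a_250 = 0.88, a_500 = 0.36
  a_1000 = 0.12, a_2000 = 0.73
Formula: NRC = (a250 + a500 + a1000 + a2000) / 4
Sum = 0.88 + 0.36 + 0.12 + 0.73 = 2.09
NRC = 2.09 / 4 = 0.5225
Rounded to nearest 0.05: 0.5

0.5


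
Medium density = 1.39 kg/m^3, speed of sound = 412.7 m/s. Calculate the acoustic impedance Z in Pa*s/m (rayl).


Given values:
  rho = 1.39 kg/m^3
  c = 412.7 m/s
Formula: Z = rho * c
Z = 1.39 * 412.7
Z = 573.65

573.65 rayl


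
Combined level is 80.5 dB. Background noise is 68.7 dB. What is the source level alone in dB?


Given values:
  L_total = 80.5 dB, L_bg = 68.7 dB
Formula: L_source = 10 * log10(10^(L_total/10) - 10^(L_bg/10))
Convert to linear:
  10^(80.5/10) = 112201845.4302
  10^(68.7/10) = 7413102.413
Difference: 112201845.4302 - 7413102.413 = 104788743.0172
L_source = 10 * log10(104788743.0172) = 80.2

80.2 dB


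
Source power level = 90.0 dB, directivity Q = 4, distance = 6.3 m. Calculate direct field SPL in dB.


Given values:
  Lw = 90.0 dB, Q = 4, r = 6.3 m
Formula: SPL = Lw + 10 * log10(Q / (4 * pi * r^2))
Compute 4 * pi * r^2 = 4 * pi * 6.3^2 = 498.7592
Compute Q / denom = 4 / 498.7592 = 0.0080199
Compute 10 * log10(0.0080199) = -20.9583
SPL = 90.0 + (-20.9583) = 69.04

69.04 dB


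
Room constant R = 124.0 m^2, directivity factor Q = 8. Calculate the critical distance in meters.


Given values:
  R = 124.0 m^2, Q = 8
Formula: d_c = 0.141 * sqrt(Q * R)
Compute Q * R = 8 * 124.0 = 992.0
Compute sqrt(992.0) = 31.496
d_c = 0.141 * 31.496 = 4.441

4.441 m


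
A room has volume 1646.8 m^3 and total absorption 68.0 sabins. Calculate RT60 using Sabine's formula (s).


Given values:
  V = 1646.8 m^3
  A = 68.0 sabins
Formula: RT60 = 0.161 * V / A
Numerator: 0.161 * 1646.8 = 265.1348
RT60 = 265.1348 / 68.0 = 3.899

3.899 s


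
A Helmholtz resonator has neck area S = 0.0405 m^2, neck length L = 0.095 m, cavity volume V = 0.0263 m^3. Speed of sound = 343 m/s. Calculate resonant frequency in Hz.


Given values:
  S = 0.0405 m^2, L = 0.095 m, V = 0.0263 m^3, c = 343 m/s
Formula: f = (c / (2*pi)) * sqrt(S / (V * L))
Compute V * L = 0.0263 * 0.095 = 0.0024985
Compute S / (V * L) = 0.0405 / 0.0024985 = 16.2097
Compute sqrt(16.2097) = 4.026127
Compute c / (2*pi) = 343 / 6.283185 = 54.590148
f = 54.590148 * 4.026127 = 219.79

219.79 Hz


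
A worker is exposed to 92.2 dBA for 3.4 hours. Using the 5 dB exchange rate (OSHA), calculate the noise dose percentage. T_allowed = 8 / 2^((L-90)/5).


Given values:
  L = 92.2 dBA, T = 3.4 hours
Formula: T_allowed = 8 / 2^((L - 90) / 5)
Compute exponent: (92.2 - 90) / 5 = 0.44
Compute 2^(0.44) = 1.356604
T_allowed = 8 / 1.356604 = 5.897078 hours
Dose = (T / T_allowed) * 100
Dose = (3.4 / 5.897078) * 100 = 57.66

57.66 %


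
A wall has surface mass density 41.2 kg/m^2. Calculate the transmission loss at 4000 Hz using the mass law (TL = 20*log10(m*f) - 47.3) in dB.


Given values:
  m = 41.2 kg/m^2, f = 4000 Hz
Formula: TL = 20 * log10(m * f) - 47.3
Compute m * f = 41.2 * 4000 = 164800.0
Compute log10(164800.0) = 5.216957
Compute 20 * 5.216957 = 104.3391
TL = 104.3391 - 47.3 = 57.04

57.04 dB


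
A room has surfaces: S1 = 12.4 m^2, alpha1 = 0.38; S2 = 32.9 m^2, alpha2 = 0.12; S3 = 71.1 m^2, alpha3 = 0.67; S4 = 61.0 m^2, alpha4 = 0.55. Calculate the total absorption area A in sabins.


Given surfaces:
  Surface 1: 12.4 * 0.38 = 4.712
  Surface 2: 32.9 * 0.12 = 3.948
  Surface 3: 71.1 * 0.67 = 47.637
  Surface 4: 61.0 * 0.55 = 33.55
Formula: A = sum(Si * alpha_i)
A = 4.712 + 3.948 + 47.637 + 33.55
A = 89.85

89.85 sabins


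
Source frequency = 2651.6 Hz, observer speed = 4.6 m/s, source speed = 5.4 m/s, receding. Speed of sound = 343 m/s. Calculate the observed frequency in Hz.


Given values:
  f_s = 2651.6 Hz, v_o = 4.6 m/s, v_s = 5.4 m/s
  Direction: receding
Formula: f_o = f_s * (c - v_o) / (c + v_s)
Numerator: c - v_o = 343 - 4.6 = 338.4
Denominator: c + v_s = 343 + 5.4 = 348.4
f_o = 2651.6 * 338.4 / 348.4 = 2575.49

2575.49 Hz


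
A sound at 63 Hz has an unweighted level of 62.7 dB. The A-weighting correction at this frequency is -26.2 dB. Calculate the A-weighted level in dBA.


Given values:
  SPL = 62.7 dB
  A-weighting at 63 Hz = -26.2 dB
Formula: L_A = SPL + A_weight
L_A = 62.7 + (-26.2)
L_A = 36.5

36.5 dBA


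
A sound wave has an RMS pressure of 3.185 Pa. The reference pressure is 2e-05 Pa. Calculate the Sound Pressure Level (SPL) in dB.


Given values:
  p = 3.185 Pa
  p_ref = 2e-05 Pa
Formula: SPL = 20 * log10(p / p_ref)
Compute ratio: p / p_ref = 3.185 / 2e-05 = 159250
Compute log10: log10(159250) = 5.202079
Multiply: SPL = 20 * 5.202079 = 104.04

104.04 dB


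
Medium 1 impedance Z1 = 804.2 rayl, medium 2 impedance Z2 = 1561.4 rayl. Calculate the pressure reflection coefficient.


Given values:
  Z1 = 804.2 rayl, Z2 = 1561.4 rayl
Formula: R = (Z2 - Z1) / (Z2 + Z1)
Numerator: Z2 - Z1 = 1561.4 - 804.2 = 757.2
Denominator: Z2 + Z1 = 1561.4 + 804.2 = 2365.6
R = 757.2 / 2365.6 = 0.3201

0.3201


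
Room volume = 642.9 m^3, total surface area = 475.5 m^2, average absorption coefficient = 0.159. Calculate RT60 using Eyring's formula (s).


Given values:
  V = 642.9 m^3, S = 475.5 m^2, alpha = 0.159
Formula: RT60 = 0.161 * V / (-S * ln(1 - alpha))
Compute ln(1 - 0.159) = ln(0.841) = -0.173164
Denominator: -475.5 * -0.173164 = 82.3395
Numerator: 0.161 * 642.9 = 103.5069
RT60 = 103.5069 / 82.3395 = 1.257

1.257 s


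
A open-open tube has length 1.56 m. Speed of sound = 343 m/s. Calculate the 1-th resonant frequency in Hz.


Given values:
  Tube type: open-open, L = 1.56 m, c = 343 m/s, n = 1
Formula: f_n = n * c / (2 * L)
Compute 2 * L = 2 * 1.56 = 3.12
f = 1 * 343 / 3.12
f = 109.94

109.94 Hz


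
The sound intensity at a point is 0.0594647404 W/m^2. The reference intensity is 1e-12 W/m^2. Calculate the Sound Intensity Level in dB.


Given values:
  I = 0.0594647404 W/m^2
  I_ref = 1e-12 W/m^2
Formula: SIL = 10 * log10(I / I_ref)
Compute ratio: I / I_ref = 59464740400
Compute log10: log10(59464740400) = 10.77426
Multiply: SIL = 10 * 10.77426 = 107.74

107.74 dB


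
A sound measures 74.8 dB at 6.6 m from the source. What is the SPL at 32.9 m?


Given values:
  SPL1 = 74.8 dB, r1 = 6.6 m, r2 = 32.9 m
Formula: SPL2 = SPL1 - 20 * log10(r2 / r1)
Compute ratio: r2 / r1 = 32.9 / 6.6 = 4.9848
Compute log10: log10(4.9848) = 0.697648
Compute drop: 20 * 0.697648 = 13.953
SPL2 = 74.8 - 13.953 = 60.85

60.85 dB


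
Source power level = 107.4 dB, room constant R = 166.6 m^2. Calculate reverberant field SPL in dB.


Given values:
  Lw = 107.4 dB, R = 166.6 m^2
Formula: SPL = Lw + 10 * log10(4 / R)
Compute 4 / R = 4 / 166.6 = 0.02401
Compute 10 * log10(0.02401) = -16.1961
SPL = 107.4 + (-16.1961) = 91.2

91.2 dB


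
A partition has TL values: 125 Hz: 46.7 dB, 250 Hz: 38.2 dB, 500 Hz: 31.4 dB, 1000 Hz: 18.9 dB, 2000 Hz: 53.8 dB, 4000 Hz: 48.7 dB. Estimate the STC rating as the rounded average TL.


Given TL values at each frequency:
  125 Hz: 46.7 dB
  250 Hz: 38.2 dB
  500 Hz: 31.4 dB
  1000 Hz: 18.9 dB
  2000 Hz: 53.8 dB
  4000 Hz: 48.7 dB
Formula: STC ~ round(average of TL values)
Sum = 46.7 + 38.2 + 31.4 + 18.9 + 53.8 + 48.7 = 237.7
Average = 237.7 / 6 = 39.62
Rounded: 40

40


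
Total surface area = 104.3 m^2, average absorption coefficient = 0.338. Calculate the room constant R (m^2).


Given values:
  S = 104.3 m^2, alpha = 0.338
Formula: R = S * alpha / (1 - alpha)
Numerator: 104.3 * 0.338 = 35.2534
Denominator: 1 - 0.338 = 0.662
R = 35.2534 / 0.662 = 53.25

53.25 m^2


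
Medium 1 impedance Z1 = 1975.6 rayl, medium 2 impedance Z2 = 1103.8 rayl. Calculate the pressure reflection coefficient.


Given values:
  Z1 = 1975.6 rayl, Z2 = 1103.8 rayl
Formula: R = (Z2 - Z1) / (Z2 + Z1)
Numerator: Z2 - Z1 = 1103.8 - 1975.6 = -871.8
Denominator: Z2 + Z1 = 1103.8 + 1975.6 = 3079.4
R = -871.8 / 3079.4 = -0.2831

-0.2831


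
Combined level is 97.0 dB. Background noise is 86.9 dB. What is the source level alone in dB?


Given values:
  L_total = 97.0 dB, L_bg = 86.9 dB
Formula: L_source = 10 * log10(10^(L_total/10) - 10^(L_bg/10))
Convert to linear:
  10^(97.0/10) = 5011872336.2727
  10^(86.9/10) = 489778819.3684
Difference: 5011872336.2727 - 489778819.3684 = 4522093516.9043
L_source = 10 * log10(4522093516.9043) = 96.55

96.55 dB


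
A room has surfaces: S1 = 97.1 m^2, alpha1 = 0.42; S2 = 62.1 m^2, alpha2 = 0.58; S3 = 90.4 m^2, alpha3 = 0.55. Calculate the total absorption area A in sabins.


Given surfaces:
  Surface 1: 97.1 * 0.42 = 40.782
  Surface 2: 62.1 * 0.58 = 36.018
  Surface 3: 90.4 * 0.55 = 49.72
Formula: A = sum(Si * alpha_i)
A = 40.782 + 36.018 + 49.72
A = 126.52

126.52 sabins


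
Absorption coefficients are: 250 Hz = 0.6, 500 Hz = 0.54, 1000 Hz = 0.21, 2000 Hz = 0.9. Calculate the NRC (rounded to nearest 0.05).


Given values:
  a_250 = 0.6, a_500 = 0.54
  a_1000 = 0.21, a_2000 = 0.9
Formula: NRC = (a250 + a500 + a1000 + a2000) / 4
Sum = 0.6 + 0.54 + 0.21 + 0.9 = 2.25
NRC = 2.25 / 4 = 0.5625
Rounded to nearest 0.05: 0.55

0.55


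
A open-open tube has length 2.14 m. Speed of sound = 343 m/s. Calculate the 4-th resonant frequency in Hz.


Given values:
  Tube type: open-open, L = 2.14 m, c = 343 m/s, n = 4
Formula: f_n = n * c / (2 * L)
Compute 2 * L = 2 * 2.14 = 4.28
f = 4 * 343 / 4.28
f = 320.56

320.56 Hz


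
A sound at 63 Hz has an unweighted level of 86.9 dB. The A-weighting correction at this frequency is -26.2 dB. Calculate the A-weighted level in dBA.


Given values:
  SPL = 86.9 dB
  A-weighting at 63 Hz = -26.2 dB
Formula: L_A = SPL + A_weight
L_A = 86.9 + (-26.2)
L_A = 60.7

60.7 dBA


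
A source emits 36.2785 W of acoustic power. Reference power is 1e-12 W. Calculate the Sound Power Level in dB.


Given values:
  W = 36.2785 W
  W_ref = 1e-12 W
Formula: SWL = 10 * log10(W / W_ref)
Compute ratio: W / W_ref = 36278500000000
Compute log10: log10(36278500000000) = 13.559649
Multiply: SWL = 10 * 13.559649 = 135.6

135.6 dB


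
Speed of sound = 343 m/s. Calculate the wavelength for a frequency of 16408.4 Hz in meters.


Given values:
  c = 343 m/s, f = 16408.4 Hz
Formula: lambda = c / f
lambda = 343 / 16408.4
lambda = 0.0209

0.0209 m


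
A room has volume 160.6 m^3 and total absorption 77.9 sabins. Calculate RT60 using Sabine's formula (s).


Given values:
  V = 160.6 m^3
  A = 77.9 sabins
Formula: RT60 = 0.161 * V / A
Numerator: 0.161 * 160.6 = 25.8566
RT60 = 25.8566 / 77.9 = 0.332

0.332 s


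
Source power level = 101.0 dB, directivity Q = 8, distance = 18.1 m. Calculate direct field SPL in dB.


Given values:
  Lw = 101.0 dB, Q = 8, r = 18.1 m
Formula: SPL = Lw + 10 * log10(Q / (4 * pi * r^2))
Compute 4 * pi * r^2 = 4 * pi * 18.1^2 = 4116.8687
Compute Q / denom = 8 / 4116.8687 = 0.00194322
Compute 10 * log10(0.00194322) = -27.1148
SPL = 101.0 + (-27.1148) = 73.89

73.89 dB


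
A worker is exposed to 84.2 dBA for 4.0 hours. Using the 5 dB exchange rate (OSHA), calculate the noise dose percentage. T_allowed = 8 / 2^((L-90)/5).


Given values:
  L = 84.2 dBA, T = 4.0 hours
Formula: T_allowed = 8 / 2^((L - 90) / 5)
Compute exponent: (84.2 - 90) / 5 = -1.16
Compute 2^(-1.16) = 0.447513
T_allowed = 8 / 0.447513 = 17.876576 hours
Dose = (T / T_allowed) * 100
Dose = (4.0 / 17.876576) * 100 = 22.38

22.38 %


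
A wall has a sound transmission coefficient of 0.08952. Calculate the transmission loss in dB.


Given values:
  tau = 0.08952
Formula: TL = 10 * log10(1 / tau)
Compute 1 / tau = 1 / 0.08952 = 11.1707
Compute log10(11.1707) = 1.04808
TL = 10 * 1.04808 = 10.48

10.48 dB


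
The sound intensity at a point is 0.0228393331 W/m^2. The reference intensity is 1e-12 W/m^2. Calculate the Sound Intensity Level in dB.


Given values:
  I = 0.0228393331 W/m^2
  I_ref = 1e-12 W/m^2
Formula: SIL = 10 * log10(I / I_ref)
Compute ratio: I / I_ref = 22839333100
Compute log10: log10(22839333100) = 10.358683
Multiply: SIL = 10 * 10.358683 = 103.59

103.59 dB


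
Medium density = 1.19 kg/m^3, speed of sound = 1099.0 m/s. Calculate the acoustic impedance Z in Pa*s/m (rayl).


Given values:
  rho = 1.19 kg/m^3
  c = 1099.0 m/s
Formula: Z = rho * c
Z = 1.19 * 1099.0
Z = 1307.81

1307.81 rayl


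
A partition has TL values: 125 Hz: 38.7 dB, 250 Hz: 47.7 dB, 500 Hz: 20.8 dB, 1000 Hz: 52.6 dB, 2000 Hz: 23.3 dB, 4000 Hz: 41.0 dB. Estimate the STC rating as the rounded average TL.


Given TL values at each frequency:
  125 Hz: 38.7 dB
  250 Hz: 47.7 dB
  500 Hz: 20.8 dB
  1000 Hz: 52.6 dB
  2000 Hz: 23.3 dB
  4000 Hz: 41.0 dB
Formula: STC ~ round(average of TL values)
Sum = 38.7 + 47.7 + 20.8 + 52.6 + 23.3 + 41.0 = 224.1
Average = 224.1 / 6 = 37.35
Rounded: 37

37


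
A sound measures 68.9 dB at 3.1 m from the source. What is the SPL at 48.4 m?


Given values:
  SPL1 = 68.9 dB, r1 = 3.1 m, r2 = 48.4 m
Formula: SPL2 = SPL1 - 20 * log10(r2 / r1)
Compute ratio: r2 / r1 = 48.4 / 3.1 = 15.6129
Compute log10: log10(15.6129) = 1.193484
Compute drop: 20 * 1.193484 = 23.8697
SPL2 = 68.9 - 23.8697 = 45.03

45.03 dB


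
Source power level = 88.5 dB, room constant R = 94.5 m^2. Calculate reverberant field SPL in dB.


Given values:
  Lw = 88.5 dB, R = 94.5 m^2
Formula: SPL = Lw + 10 * log10(4 / R)
Compute 4 / R = 4 / 94.5 = 0.042328
Compute 10 * log10(0.042328) = -13.7337
SPL = 88.5 + (-13.7337) = 74.77

74.77 dB


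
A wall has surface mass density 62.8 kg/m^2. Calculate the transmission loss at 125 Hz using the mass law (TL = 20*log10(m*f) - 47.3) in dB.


Given values:
  m = 62.8 kg/m^2, f = 125 Hz
Formula: TL = 20 * log10(m * f) - 47.3
Compute m * f = 62.8 * 125 = 7850.0
Compute log10(7850.0) = 3.89487
Compute 20 * 3.89487 = 77.8974
TL = 77.8974 - 47.3 = 30.6

30.6 dB


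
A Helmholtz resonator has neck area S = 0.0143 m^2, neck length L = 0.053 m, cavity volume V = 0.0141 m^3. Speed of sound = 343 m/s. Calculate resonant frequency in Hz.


Given values:
  S = 0.0143 m^2, L = 0.053 m, V = 0.0141 m^3, c = 343 m/s
Formula: f = (c / (2*pi)) * sqrt(S / (V * L))
Compute V * L = 0.0141 * 0.053 = 0.0007473
Compute S / (V * L) = 0.0143 / 0.0007473 = 19.1356
Compute sqrt(19.1356) = 4.374426
Compute c / (2*pi) = 343 / 6.283185 = 54.590148
f = 54.590148 * 4.374426 = 238.8

238.8 Hz


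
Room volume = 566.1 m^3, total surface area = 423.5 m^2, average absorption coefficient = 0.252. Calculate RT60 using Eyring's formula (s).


Given values:
  V = 566.1 m^3, S = 423.5 m^2, alpha = 0.252
Formula: RT60 = 0.161 * V / (-S * ln(1 - alpha))
Compute ln(1 - 0.252) = ln(0.748) = -0.290352
Denominator: -423.5 * -0.290352 = 122.9641
Numerator: 0.161 * 566.1 = 91.1421
RT60 = 91.1421 / 122.9641 = 0.741

0.741 s


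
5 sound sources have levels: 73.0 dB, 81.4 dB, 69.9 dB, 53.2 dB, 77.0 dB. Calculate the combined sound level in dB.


Formula: L_total = 10 * log10( sum(10^(Li/10)) )
  Source 1: 10^(73.0/10) = 19952623.1497
  Source 2: 10^(81.4/10) = 138038426.4603
  Source 3: 10^(69.9/10) = 9772372.2096
  Source 4: 10^(53.2/10) = 208929.6131
  Source 5: 10^(77.0/10) = 50118723.3627
Sum of linear values = 218091074.7954
L_total = 10 * log10(218091074.7954) = 83.39

83.39 dB


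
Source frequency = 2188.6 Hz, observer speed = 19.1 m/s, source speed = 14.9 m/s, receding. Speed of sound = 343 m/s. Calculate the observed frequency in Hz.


Given values:
  f_s = 2188.6 Hz, v_o = 19.1 m/s, v_s = 14.9 m/s
  Direction: receding
Formula: f_o = f_s * (c - v_o) / (c + v_s)
Numerator: c - v_o = 343 - 19.1 = 323.9
Denominator: c + v_s = 343 + 14.9 = 357.9
f_o = 2188.6 * 323.9 / 357.9 = 1980.69

1980.69 Hz


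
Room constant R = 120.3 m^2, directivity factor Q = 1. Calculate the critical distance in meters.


Given values:
  R = 120.3 m^2, Q = 1
Formula: d_c = 0.141 * sqrt(Q * R)
Compute Q * R = 1 * 120.3 = 120.3
Compute sqrt(120.3) = 10.9681
d_c = 0.141 * 10.9681 = 1.547

1.547 m


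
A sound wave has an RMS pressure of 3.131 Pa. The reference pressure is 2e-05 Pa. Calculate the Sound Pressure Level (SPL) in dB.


Given values:
  p = 3.131 Pa
  p_ref = 2e-05 Pa
Formula: SPL = 20 * log10(p / p_ref)
Compute ratio: p / p_ref = 3.131 / 2e-05 = 156550
Compute log10: log10(156550) = 5.194653
Multiply: SPL = 20 * 5.194653 = 103.89

103.89 dB


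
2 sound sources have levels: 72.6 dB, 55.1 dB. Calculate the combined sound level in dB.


Formula: L_total = 10 * log10( sum(10^(Li/10)) )
  Source 1: 10^(72.6/10) = 18197008.5861
  Source 2: 10^(55.1/10) = 323593.6569
Sum of linear values = 18520602.243
L_total = 10 * log10(18520602.243) = 72.68

72.68 dB
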